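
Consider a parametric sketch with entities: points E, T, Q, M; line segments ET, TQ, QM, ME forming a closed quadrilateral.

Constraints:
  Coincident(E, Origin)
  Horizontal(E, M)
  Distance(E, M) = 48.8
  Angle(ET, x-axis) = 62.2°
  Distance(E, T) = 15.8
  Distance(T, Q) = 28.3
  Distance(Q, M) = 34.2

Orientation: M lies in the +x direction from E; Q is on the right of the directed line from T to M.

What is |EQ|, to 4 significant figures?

21.19

Checks: |TQ| = 28.30 ✓; |QM| = 34.20 ✓.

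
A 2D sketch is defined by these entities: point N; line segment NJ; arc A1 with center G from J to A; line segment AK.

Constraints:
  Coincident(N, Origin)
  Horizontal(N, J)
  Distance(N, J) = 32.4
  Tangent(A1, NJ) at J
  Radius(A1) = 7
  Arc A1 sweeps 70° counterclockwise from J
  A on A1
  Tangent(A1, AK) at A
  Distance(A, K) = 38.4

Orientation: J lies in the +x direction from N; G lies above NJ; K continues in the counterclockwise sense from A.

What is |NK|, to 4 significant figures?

66.12

N is at the origin; N and J share the same y with |NJ| = 32.4 and J on the +x side, so J = (32.40, 0.000). The tangent condition forces GJ to be normal to NJ, so G = J + (0, 7) = (32.40, 7.000). On A1, J sits at bearing -90° from G; a 70° counterclockwise sweep puts A at bearing -20°, so A = G + 7.0·(cos -20°, sin -20°) = (38.98, 4.606). Tangency of A1 to AK means the radius GA is perpendicular to AK, so AK runs along (−sin -20°, cos -20°); with |AK| = 38.4, K = (52.11, 40.69). Then |NK| = |K − N| = 66.12.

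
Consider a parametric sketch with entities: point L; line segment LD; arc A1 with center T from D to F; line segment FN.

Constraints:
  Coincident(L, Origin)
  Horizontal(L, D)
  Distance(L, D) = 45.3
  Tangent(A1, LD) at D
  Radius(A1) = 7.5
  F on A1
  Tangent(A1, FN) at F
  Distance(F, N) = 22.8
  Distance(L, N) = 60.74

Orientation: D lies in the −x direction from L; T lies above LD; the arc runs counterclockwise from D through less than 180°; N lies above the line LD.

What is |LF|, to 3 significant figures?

41.0

Checks: |TF| = 7.500 ✓; ∠(TF, FN) = 90.00° ✓; |FN| = 22.80 ✓; |LN| = 60.74 ✓.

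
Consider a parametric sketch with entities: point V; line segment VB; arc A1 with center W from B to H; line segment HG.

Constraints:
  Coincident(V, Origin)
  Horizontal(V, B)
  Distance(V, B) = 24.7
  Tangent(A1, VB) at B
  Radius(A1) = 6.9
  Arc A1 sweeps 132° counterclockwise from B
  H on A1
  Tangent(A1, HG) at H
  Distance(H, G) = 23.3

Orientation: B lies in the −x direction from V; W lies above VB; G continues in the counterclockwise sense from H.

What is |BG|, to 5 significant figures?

30.672

V is at the origin; VB is horizontal with |VB| = 24.7 and B on the −x side, so B = (-24.700, 0.0000). A1 meets VB tangentially, so WB is at right angles to VB, so W = B + (0, 6.9) = (-24.700, 6.9000). On A1, B sits at bearing -90° from W; a 132° counterclockwise sweep puts H at bearing 42°, so H = W + 6.9·(cos 42°, sin 42°) = (-19.572, 11.517). Tangency of A1 to HG means the radius WH is perpendicular to HG, so HG runs along (−sin 42°, cos 42°); with |HG| = 23.3, G = (-35.163, 28.832). Then |BG| = |G − B| = 30.672.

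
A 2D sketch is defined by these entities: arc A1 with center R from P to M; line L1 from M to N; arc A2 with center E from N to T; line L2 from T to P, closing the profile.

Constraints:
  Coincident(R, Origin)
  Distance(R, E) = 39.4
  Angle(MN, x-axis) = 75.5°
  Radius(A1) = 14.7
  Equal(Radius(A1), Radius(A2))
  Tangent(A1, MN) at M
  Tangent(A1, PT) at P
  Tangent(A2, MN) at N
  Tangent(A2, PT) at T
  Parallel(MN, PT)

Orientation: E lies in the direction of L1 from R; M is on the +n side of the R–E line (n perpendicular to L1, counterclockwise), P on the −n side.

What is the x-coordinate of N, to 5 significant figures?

-4.3668

Tangency of A1 to both parallel lines with radius 14.7 puts M and P at R ± 14.7·n: M = (-14.232, 3.6806), P = (14.232, -3.6806). Equal radii place N and T the same way about E: N = E + 14.7·n = (-4.3668, 41.826), T = E − 14.7·n = (24.097, 34.464). So N.x = -4.3668.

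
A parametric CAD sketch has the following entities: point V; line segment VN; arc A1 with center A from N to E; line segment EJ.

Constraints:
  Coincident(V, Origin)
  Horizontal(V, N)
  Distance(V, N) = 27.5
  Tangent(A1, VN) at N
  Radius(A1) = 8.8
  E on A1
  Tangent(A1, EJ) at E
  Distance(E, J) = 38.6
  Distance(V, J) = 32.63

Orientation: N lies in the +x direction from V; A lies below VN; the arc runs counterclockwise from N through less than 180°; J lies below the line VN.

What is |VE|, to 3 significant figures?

21.0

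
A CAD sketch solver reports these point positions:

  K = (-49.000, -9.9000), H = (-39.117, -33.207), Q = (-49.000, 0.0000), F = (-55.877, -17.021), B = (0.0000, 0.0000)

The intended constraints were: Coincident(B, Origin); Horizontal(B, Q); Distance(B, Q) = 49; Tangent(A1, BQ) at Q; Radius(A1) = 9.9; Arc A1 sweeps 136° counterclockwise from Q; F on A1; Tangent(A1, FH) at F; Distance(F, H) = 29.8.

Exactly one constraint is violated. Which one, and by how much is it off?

Distance(F, H) = 29.8 — off by 6.50.

B = (0.00, 0.00) ✓; B.y = 0.00, Q.y = 0.00 ✓; |BQ| = 49.00 ✓; ∠(KQ, QB) = 90.00° ✓; |KQ| = 9.900 ✓; bearing(K→F) − bearing(K→Q) = 136.0° ✓; |KF| = 9.900 ✓; ∠(KF, FH) = 90.00° ✓; |FH| = 23.30 ✗.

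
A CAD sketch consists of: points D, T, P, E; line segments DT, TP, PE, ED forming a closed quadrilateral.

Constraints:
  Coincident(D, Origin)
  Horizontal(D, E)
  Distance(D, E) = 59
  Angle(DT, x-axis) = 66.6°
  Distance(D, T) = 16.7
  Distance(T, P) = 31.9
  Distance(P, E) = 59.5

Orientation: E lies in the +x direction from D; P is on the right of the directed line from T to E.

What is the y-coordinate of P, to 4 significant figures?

-16.20

D is at the origin; DE is horizontal with |DE| = 59.0 and E in +x, so E = (59.0, 0). DT runs at 66.6° with |DT| = 16.7, so T = (6.632, 15.33). P is determined by |TP| = 31.9 and |PE| = 59.5 together: it lies at the intersection of circle(T, 31.9) and circle(E, 59.5). With |TE| = 54.56, the foot of the radical line on TE is 4.166 from T and the perpendicular offset is √(31.9² − 4.166²) = 31.63. Taking the right-of-TE solution: P = (1.747, -16.20).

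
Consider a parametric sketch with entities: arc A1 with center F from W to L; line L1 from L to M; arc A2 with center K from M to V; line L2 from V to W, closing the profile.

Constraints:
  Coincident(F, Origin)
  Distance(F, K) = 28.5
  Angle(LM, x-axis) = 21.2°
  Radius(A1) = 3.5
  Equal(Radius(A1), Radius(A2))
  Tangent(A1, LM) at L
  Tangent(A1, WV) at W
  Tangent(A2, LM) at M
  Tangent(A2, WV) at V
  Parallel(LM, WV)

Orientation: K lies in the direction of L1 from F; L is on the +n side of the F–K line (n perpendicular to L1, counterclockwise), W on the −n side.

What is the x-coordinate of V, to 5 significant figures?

27.837

The slot axis is L1's direction at 21.2°, so u = (cos 21.2°, sin 21.2°) = (0.93232, 0.36162) and n = (−sin 21.2°, cos 21.2°) = (-0.36162, 0.93232). F is at the origin and K lies 28.5 along u from F, so K = 28.5·u = (26.571, 10.306). Tangency of A1 to both parallel lines with radius 3.5 puts L and W at F ± 3.5·n: L = (-1.2657, 3.2631), W = (1.2657, -3.2631). Equal radii place M and V the same way about K: M = K + 3.5·n = (25.306, 13.569), V = K − 3.5·n = (27.837, 7.0432). So V.x = 27.837.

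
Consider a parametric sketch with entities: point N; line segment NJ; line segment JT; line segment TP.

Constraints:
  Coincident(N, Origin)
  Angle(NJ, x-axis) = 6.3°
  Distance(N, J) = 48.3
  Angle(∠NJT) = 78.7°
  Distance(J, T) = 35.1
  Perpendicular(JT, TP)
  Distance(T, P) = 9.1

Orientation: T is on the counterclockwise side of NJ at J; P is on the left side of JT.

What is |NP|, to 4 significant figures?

46.06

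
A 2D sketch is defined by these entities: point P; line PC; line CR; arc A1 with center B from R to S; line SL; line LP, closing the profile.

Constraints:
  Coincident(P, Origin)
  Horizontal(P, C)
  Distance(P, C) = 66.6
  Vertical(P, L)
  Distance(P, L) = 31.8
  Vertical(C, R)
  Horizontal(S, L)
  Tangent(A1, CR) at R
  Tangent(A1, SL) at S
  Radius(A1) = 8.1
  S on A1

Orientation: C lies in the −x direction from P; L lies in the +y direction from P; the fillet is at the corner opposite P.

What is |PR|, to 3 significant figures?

70.7

P is at the origin; PC is horizontal with |PC| = 66.6 and C on the −x side, so C = (-66.6, 0.00). P and L share the same x with |PL| = 31.8 and L on the +y side, so L = (0.00, 31.8). The virtual corner opposite P is at (-66.6, 31.8). Tangency of A1 to CR means the radius BR is perpendicular to CR and the tangent condition forces BS to be normal to SL, with radius 8.1, so the center B sits 8.1 in from both sides at B = (-58.5, 23.7). That places the tangent points at R = (-66.6, 23.7) on CR and S = (-58.5, 31.8) on SL. Then |PR| = |R − P| = 70.7.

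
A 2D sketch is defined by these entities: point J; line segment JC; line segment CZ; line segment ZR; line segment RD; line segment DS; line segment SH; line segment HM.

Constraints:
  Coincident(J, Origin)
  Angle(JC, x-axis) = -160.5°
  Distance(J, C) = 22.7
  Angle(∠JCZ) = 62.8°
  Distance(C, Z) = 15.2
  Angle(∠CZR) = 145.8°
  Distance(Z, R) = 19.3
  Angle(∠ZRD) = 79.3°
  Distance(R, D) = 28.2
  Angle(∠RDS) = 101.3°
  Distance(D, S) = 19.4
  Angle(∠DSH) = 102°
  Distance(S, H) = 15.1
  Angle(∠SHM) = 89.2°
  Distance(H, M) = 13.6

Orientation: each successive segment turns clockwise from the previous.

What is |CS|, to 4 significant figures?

20.68

J is at the origin; JC runs at -160.5° with length 22.7, so C = (-21.40, -7.577). ∠JCZ = 62.8° gives CZ at 82.30° from the x-axis; with |CZ| = 15.2, Z = (-19.36, 7.486). ∠CZR = 145.8° gives ZR at 48.10° from the x-axis; with |ZR| = 19.3, R = (-6.472, 21.85). ∠ZRD = 79.3° gives RD at -52.60° from the x-axis; with |RD| = 28.2, D = (10.66, -0.5518). ∠RDS = 101.3° gives DS at -131.3° from the x-axis; with |DS| = 19.4, S = (-2.148, -15.13). Then |CS| = |S − C| = 20.68.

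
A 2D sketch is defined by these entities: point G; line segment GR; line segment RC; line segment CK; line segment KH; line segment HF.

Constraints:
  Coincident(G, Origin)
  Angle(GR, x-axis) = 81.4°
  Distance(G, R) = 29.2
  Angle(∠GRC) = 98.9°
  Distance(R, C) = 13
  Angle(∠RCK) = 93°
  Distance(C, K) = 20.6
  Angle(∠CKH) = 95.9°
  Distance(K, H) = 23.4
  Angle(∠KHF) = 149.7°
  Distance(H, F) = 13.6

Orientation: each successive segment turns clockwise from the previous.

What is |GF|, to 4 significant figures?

19.69

∠CKH = 95.9° gives KH at -170.8° from the x-axis; with |KH| = 23.4, H = (-4.547, 4.633). ∠KHF = 149.7° gives HF at 158.9° from the x-axis; with |HF| = 13.6, F = (-17.24, 9.529). Then |GF| = |F − G| = 19.69.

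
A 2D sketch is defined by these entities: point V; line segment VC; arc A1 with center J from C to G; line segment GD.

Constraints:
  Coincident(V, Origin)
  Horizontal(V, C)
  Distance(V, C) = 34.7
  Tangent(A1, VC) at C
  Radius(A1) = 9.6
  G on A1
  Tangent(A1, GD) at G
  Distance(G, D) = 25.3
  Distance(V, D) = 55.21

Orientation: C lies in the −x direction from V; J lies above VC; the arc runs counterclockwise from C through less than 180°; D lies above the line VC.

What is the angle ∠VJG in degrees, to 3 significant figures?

52.3°

V is at the origin; V and C share the same y with |VC| = 34.7 and C on the −x side, so C = (-34.7, 0.00). The tangent condition forces JC to be normal to VC, so J = C + (0, 9.6) = (-34.7, 9.60). Since JG ⟂ GD (tangency), |JD| = √(9.6² + 25.3²) = 27.1 regardless of where G sits on A1. So D lies on both circle(V, 55.21) and circle(J, 27.1); the above-VC intersection is D = (-42.2, 35.6). G is the foot of the tangent from D: G = (-27.0, 15.4).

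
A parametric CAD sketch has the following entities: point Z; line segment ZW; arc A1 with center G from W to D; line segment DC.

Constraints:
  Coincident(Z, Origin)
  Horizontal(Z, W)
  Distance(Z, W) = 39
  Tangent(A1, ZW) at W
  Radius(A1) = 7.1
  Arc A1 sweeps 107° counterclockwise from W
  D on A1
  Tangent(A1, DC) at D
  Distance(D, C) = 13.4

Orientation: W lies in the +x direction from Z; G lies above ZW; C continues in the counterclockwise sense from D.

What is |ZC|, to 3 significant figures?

47.3

Z is at the origin; Z and W share the same y with |ZW| = 39.0 and W on the +x side, so W = (39.0, 0.00). A1 meets ZW tangentially, so GW is at right angles to ZW, so G = W + (0, 7.1) = (39.0, 7.10). On A1, W sits at bearing -90° from G; a 107° counterclockwise sweep puts D at bearing 17°, so D = G + 7.1·(cos 17°, sin 17°) = (45.8, 9.18). A1 meets DC tangentially, so GD is at right angles to DC, so DC runs along (−sin 17°, cos 17°); with |DC| = 13.4, C = (41.9, 22.0). Then |ZC| = |C − Z| = 47.3.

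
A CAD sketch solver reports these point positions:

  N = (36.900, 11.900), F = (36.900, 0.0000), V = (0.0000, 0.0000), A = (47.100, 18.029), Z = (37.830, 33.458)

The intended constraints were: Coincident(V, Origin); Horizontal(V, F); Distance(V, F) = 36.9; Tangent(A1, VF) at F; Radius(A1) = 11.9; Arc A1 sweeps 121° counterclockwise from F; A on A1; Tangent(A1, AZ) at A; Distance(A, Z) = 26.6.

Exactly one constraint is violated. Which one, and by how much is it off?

Distance(A, Z) = 26.6 — off by 8.60.

V = (0.00, 0.00) ✓; V.y = 0.00, F.y = 0.00 ✓; |VF| = 36.90 ✓; ∠(NF, FV) = 90.00° ✓; |NF| = 11.90 ✓; bearing(N→A) − bearing(N→F) = 121.0° ✓; |NA| = 11.90 ✓; ∠(NA, AZ) = 90.00° ✓; |AZ| = 18.00 ✗.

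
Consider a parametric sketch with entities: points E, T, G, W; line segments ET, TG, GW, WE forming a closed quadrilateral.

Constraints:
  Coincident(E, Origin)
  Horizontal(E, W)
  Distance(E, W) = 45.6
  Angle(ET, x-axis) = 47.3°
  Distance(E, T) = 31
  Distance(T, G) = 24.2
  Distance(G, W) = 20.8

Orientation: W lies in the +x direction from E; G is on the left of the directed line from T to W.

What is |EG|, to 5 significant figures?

49.701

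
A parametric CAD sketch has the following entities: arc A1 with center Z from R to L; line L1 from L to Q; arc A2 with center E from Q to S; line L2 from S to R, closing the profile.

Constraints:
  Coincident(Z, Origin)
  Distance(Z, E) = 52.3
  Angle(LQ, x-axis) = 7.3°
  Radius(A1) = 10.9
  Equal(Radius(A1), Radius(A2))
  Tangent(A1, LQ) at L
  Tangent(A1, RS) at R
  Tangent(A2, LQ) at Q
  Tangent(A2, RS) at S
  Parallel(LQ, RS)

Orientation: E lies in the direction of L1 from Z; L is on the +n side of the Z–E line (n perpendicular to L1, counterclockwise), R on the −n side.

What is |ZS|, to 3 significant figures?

53.4

The slot axis is L1's direction at 7.3°, so u = (cos 7.3°, sin 7.3°) = (0.992, 0.127) and n = (−sin 7.3°, cos 7.3°) = (-0.127, 0.992). Z is at the origin and E lies 52.3 along u from Z, so E = 52.3·u = (51.9, 6.65). Tangency of A1 to both parallel lines with radius 10.9 puts L and R at Z ± 10.9·n: L = (-1.39, 10.8), R = (1.39, -10.8). Equal radii place Q and S the same way about E: Q = E + 10.9·n = (50.5, 17.5), S = E − 10.9·n = (53.3, -4.17). Then |ZS| = |S − Z| = 53.4.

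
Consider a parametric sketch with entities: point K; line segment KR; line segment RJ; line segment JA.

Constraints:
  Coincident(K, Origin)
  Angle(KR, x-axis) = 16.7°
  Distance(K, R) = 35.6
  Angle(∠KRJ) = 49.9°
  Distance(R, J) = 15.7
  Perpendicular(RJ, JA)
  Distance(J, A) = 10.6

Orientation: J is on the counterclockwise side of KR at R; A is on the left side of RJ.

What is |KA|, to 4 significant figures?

18.14

K is at the origin; KR runs at 16.7° with length 35.6, so R = 35.6·(cos 16.7°, sin 16.7°) = (34.10, 10.23). ∠KRJ = 49.9°, so RJ runs at 16.7° + (180° − 49.9°) = 146.8° from the x-axis; with |RJ| = 15.7, J = R + 15.7·(cos 146.8°, sin 146.8°) = (20.96, 18.83). RJ is perpendicular to JA; with |JA| = 10.6 on the left of RJ, A = J + 10.6·(-0.5476, -0.8368) = (15.16, 9.957). Then |KA| = |A − K| = 18.14.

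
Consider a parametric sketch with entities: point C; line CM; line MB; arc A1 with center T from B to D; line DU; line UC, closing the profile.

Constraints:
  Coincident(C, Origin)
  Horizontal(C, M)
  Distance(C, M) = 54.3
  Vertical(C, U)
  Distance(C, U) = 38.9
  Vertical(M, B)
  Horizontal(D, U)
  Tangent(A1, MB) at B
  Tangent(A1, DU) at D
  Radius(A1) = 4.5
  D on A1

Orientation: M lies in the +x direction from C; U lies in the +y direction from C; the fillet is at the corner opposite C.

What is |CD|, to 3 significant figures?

63.2

C is at the origin; CM is horizontal with |CM| = 54.3 and M on the +x side, so M = (54.3, 0.00). CU is vertical with |CU| = 38.9 and U on the +y side, so U = (0.00, 38.9). The virtual corner opposite C is at (54.3, 38.9). Tangency of A1 to MB means the radius TB is perpendicular to MB and since A1 is tangent to DU there, TD ⟂ DU, with radius 4.5, so the center T sits 4.5 in from both sides at T = (49.8, 34.4). That places the tangent points at B = (54.3, 34.4) on MB and D = (49.8, 38.9) on DU. Then |CD| = |D − C| = 63.2.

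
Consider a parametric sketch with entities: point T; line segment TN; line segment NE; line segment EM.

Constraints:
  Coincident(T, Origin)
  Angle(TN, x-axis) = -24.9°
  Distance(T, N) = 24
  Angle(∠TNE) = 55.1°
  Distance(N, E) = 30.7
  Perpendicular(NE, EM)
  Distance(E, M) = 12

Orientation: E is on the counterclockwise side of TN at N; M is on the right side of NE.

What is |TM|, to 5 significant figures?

35.941

T is at the origin; TN runs at -24.9° with length 24.0, so N = 24.0·(cos -24.9°, sin -24.9°) = (21.769, -10.105). ∠TNE = 55.1°, so NE runs at -24.9° + (180° − 55.1°) = 100.00° from the x-axis; with |NE| = 30.7, E = N + 30.7·(cos 100.00°, sin 100.00°) = (16.438, 20.129). NE is perpendicular to EM; with |EM| = 12.0 on the right of NE, M = E + 12.0·(0.98481, 0.17365) = (28.256, 22.213). Then |TM| = |M − T| = 35.941.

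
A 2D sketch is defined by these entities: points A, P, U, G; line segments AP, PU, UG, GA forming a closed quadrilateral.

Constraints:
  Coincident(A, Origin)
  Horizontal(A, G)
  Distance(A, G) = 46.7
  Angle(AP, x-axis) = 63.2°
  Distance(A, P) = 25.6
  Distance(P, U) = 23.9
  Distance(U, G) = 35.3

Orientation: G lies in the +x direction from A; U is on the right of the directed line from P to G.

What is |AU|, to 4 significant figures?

11.46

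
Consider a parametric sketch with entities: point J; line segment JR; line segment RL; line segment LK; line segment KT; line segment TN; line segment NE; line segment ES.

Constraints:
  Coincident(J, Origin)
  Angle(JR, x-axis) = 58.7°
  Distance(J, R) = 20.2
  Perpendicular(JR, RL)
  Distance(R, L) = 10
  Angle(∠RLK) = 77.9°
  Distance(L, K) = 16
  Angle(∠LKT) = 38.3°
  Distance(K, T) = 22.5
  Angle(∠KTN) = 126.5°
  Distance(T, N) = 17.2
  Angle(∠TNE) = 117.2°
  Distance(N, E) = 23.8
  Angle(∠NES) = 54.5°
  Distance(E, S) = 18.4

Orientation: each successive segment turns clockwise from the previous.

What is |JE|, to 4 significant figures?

49.05

J is at the origin; JR runs at 58.7° with length 20.2, so R = (10.49, 17.26). JR is perpendicular to RL, so RL runs at -31.30°; with |RL| = 10.0, L = (19.04, 12.06). ∠RLK = 77.9° gives LK at -133.4° from the x-axis; with |LK| = 16.0, K = (8.045, 0.4397). ∠LKT = 38.3° gives KT at 84.90° from the x-axis; with |KT| = 22.5, T = (10.05, 22.85). ∠KTN = 126.5° gives TN at 31.40° from the x-axis; with |TN| = 17.2, N = (24.73, 31.81). ∠TNE = 117.2° gives NE at -31.40° from the x-axis; with |NE| = 23.8, E = (45.04, 19.41). Then |JE| = |E − J| = 49.05.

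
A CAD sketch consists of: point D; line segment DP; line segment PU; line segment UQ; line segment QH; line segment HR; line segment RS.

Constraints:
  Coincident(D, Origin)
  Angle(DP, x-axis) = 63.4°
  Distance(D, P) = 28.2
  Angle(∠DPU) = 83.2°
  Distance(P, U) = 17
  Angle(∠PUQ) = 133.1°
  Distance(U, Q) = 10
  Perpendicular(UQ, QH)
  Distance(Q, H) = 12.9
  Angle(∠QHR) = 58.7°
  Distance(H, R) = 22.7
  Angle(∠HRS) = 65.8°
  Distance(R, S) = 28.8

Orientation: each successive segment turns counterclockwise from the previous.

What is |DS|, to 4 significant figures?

44.43

D is at the origin; DP runs at 63.4° with length 28.2, so P = (12.63, 25.22). ∠DPU = 83.2° gives PU at 160.2° from the x-axis; with |PU| = 17.0, U = (-3.368, 30.97). ∠PUQ = 133.1° gives UQ at -152.9° from the x-axis; with |UQ| = 10.0, Q = (-12.27, 26.42). UQ ⟂ QH, so QH runs at -62.90°; with |QH| = 12.9, H = (-6.394, 14.93). ∠QHR = 58.7° gives HR at 58.40° from the x-axis; with |HR| = 22.7, R = (5.501, 34.27). ∠HRS = 65.8° gives RS at 172.6° from the x-axis; with |RS| = 28.8, S = (-23.06, 37.98). Then |DS| = |S − D| = 44.43.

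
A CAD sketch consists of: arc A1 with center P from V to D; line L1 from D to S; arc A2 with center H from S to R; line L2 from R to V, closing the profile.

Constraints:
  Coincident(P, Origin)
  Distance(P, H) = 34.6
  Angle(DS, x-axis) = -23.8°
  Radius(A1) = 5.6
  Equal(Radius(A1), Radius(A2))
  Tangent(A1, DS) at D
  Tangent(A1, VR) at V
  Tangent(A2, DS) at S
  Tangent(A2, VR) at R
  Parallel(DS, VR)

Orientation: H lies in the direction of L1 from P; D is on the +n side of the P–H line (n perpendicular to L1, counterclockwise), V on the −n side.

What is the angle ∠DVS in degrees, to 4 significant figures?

72.06°

The slot axis is L1's direction at -23.8°, so u = (cos -23.8°, sin -23.8°) = (0.9150, -0.4035) and n = (−sin -23.8°, cos -23.8°) = (0.4035, 0.9150). P is at the origin and H lies 34.6 along u from P, so H = 34.6·u = (31.66, -13.96). Tangency of A1 to both parallel lines with radius 5.6 puts D and V at P ± 5.6·n: D = (2.260, 5.124), V = (-2.260, -5.124). Equal radii place S and R the same way about H: S = H + 5.6·n = (33.92, -8.839), R = H − 5.6·n = (29.40, -19.09). Then cos ∠DVS = VD·VS / (|VD||VS|), giving 72.06°.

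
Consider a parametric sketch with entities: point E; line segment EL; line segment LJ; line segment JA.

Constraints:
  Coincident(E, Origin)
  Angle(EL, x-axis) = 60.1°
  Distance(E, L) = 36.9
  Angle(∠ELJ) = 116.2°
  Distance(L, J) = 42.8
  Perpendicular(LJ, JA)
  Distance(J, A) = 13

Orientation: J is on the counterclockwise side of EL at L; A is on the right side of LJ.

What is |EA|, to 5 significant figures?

74.952

E is at the origin; EL runs at 60.1° with length 36.9, so L = 36.9·(cos 60.1°, sin 60.1°) = (18.394, 31.988). ∠ELJ = 116.2°, so LJ runs at 60.1° + (180° − 116.2°) = 123.90° from the x-axis; with |LJ| = 42.8, J = L + 42.8·(cos 123.90°, sin 123.90°) = (-5.4773, 67.513). LJ is perpendicular to JA; with |JA| = 13.0 on the right of LJ, A = J + 13.0·(0.83001, 0.55775) = (5.3129, 74.764). Then |EA| = |A − E| = 74.952.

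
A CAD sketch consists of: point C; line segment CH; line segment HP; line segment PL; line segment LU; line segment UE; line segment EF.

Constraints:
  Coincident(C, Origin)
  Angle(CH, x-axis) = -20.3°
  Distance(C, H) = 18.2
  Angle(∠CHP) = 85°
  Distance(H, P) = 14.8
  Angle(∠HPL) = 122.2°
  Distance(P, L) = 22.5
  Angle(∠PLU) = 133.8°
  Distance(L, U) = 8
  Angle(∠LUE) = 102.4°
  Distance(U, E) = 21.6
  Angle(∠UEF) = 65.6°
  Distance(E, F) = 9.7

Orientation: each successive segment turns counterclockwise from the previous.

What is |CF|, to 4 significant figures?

5.964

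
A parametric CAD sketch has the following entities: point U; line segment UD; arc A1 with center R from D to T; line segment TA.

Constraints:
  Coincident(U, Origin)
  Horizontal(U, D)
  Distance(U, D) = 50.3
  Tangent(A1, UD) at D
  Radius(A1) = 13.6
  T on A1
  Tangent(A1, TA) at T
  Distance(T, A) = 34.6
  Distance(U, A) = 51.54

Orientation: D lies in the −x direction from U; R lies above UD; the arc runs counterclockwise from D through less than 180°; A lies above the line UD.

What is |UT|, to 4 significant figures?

38.51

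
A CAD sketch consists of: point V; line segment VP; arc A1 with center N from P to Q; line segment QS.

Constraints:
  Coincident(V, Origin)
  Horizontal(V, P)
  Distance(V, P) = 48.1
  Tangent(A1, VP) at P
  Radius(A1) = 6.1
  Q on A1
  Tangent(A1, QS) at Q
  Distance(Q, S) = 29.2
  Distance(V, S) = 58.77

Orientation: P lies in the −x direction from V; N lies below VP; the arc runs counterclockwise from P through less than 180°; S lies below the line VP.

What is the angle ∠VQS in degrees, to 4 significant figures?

83.27°

V is at the origin; V and P share the same y with |VP| = 48.1 and P on the −x side, so P = (-48.10, 0.000). The tangent condition forces NP to be normal to VP, so N = P + (0, -6.1) = (-48.10, -6.100). Since NQ ⟂ QS (tangency), |NS| = √(6.1² + 29.2²) = 29.83 regardless of where Q sits on A1. So S lies on both circle(V, 58.77) and circle(N, 29.83); the below-VP intersection is S = (-46.54, -35.89). Q is the foot of the tangent from S: Q = (-54.00, -7.658).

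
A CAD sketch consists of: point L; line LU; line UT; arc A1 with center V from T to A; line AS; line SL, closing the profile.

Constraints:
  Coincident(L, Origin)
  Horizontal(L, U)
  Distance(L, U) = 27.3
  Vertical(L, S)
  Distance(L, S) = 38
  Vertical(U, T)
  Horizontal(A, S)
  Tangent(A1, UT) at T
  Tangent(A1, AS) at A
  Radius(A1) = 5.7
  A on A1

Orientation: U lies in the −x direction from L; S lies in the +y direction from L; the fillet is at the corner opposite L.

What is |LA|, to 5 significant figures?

43.710

The virtual corner opposite L is at (-27.300, 38.000). Since A1 is tangent to UT there, VT ⟂ UT and tangency of A1 to AS means the radius VA is perpendicular to AS, with radius 5.7, so the center V sits 5.7 in from both sides at V = (-21.600, 32.300). That places the tangent points at T = (-27.300, 32.300) on UT and A = (-21.600, 38.000) on AS. Then |LA| = |A − L| = 43.710.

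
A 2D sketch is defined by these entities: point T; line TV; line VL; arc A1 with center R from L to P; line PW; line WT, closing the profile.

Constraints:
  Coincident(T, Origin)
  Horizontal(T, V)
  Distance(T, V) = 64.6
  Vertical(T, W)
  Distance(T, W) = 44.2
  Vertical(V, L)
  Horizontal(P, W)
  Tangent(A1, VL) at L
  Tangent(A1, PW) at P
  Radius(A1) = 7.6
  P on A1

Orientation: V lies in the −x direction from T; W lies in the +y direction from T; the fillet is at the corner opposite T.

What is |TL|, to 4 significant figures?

74.25

T is at the origin; T and V share the same y with |TV| = 64.6 and V on the −x side, so V = (-64.60, 0.000). TW is vertical with |TW| = 44.2 and W on the +y side, so W = (0.000, 44.20). The virtual corner opposite T is at (-64.60, 44.20). The tangent condition forces RL to be normal to VL and the tangent condition forces RP to be normal to PW, with radius 7.6, so the center R sits 7.6 in from both sides at R = (-57.00, 36.60). That places the tangent points at L = (-64.60, 36.60) on VL and P = (-57.00, 44.20) on PW. Then |TL| = |L − T| = 74.25.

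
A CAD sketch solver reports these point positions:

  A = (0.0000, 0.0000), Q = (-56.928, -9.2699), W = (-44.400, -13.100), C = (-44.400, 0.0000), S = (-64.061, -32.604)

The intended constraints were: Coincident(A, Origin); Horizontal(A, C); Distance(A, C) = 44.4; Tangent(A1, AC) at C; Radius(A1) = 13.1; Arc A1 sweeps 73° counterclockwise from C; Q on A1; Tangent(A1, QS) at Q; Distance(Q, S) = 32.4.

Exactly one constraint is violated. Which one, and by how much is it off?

Distance(Q, S) = 32.4 — off by 8.00.

A = (0.00, 0.00) ✓; A.y = 0.00, C.y = 0.00 ✓; |AC| = 44.40 ✓; ∠(WC, CA) = 90.00° ✓; |WC| = 13.10 ✓; bearing(W→Q) − bearing(W→C) = 73.00° ✓; |WQ| = 13.10 ✓; ∠(WQ, QS) = 90.00° ✓; |QS| = 24.40 ✗.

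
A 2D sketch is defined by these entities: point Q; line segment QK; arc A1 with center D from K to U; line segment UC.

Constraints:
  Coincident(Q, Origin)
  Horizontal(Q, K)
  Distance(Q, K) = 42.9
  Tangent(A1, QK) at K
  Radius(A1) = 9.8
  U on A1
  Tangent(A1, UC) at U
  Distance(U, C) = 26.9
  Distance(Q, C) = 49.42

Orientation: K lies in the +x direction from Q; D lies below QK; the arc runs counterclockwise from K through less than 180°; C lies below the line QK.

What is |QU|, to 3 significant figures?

34.5

Q is at the origin; Q and K share the same y with |QK| = 42.9 and K on the +x side, so K = (42.9, 0.00). Since A1 is tangent to QK there, DK ⟂ QK, so D = K + (0, -9.8) = (42.9, -9.80). Since DU ⟂ UC (tangency), |DC| = √(9.8² + 26.9²) = 28.6 regardless of where U sits on A1. So C lies on both circle(Q, 49.42) and circle(D, 28.6); the below-QK intersection is C = (33.1, -36.7). U is the foot of the tangent from C: U = (33.1, -9.80).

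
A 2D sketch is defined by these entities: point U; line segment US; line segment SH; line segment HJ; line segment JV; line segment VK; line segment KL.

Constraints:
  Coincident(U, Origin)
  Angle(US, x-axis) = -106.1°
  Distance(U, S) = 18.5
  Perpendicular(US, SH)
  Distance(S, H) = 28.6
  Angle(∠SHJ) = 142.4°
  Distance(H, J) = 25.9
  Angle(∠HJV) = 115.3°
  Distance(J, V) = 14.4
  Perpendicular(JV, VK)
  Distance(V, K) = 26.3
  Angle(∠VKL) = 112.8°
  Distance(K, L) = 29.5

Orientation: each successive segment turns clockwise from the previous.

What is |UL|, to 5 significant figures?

27.647

U is at the origin; US runs at -106.1° with length 18.5, so S = (-5.1303, -17.774). US is perpendicular to SH, so SH runs at 163.90°; with |SH| = 28.6, H = (-32.609, -9.8432). ∠SHJ = 142.4° gives HJ at 126.30° from the x-axis; with |HJ| = 25.9, J = (-47.942, 11.030). ∠HJV = 115.3° gives JV at 61.600° from the x-axis; with |JV| = 14.4, V = (-41.093, 23.697). JV is perpendicular to VK, so VK runs at -28.400°; with |VK| = 26.3, K = (-17.958, 11.188). ∠VKL = 112.8° gives KL at -95.600° from the x-axis; with |KL| = 29.5, L = (-20.837, -18.171). Then |UL| = |L − U| = 27.647.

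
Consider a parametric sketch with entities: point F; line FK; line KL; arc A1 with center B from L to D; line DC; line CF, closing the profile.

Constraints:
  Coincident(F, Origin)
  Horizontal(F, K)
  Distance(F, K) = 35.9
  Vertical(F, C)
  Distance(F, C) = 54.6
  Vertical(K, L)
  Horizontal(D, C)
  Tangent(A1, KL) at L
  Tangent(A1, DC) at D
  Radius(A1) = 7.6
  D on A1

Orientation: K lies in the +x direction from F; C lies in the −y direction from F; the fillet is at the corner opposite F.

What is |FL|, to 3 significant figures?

59.1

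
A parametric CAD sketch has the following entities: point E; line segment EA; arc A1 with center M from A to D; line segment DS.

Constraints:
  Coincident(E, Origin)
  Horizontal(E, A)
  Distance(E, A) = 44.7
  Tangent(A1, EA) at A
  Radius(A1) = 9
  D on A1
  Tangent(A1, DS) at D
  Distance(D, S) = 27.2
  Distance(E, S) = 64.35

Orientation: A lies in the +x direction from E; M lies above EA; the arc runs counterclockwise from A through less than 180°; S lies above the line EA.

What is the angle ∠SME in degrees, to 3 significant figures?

118°

Checks: |EA| = 44.70 ✓; |MD| = 9.000 ✓; ∠(MD, DS) = 90.00° ✓; |DS| = 27.20 ✓; |ES| = 64.35 ✓.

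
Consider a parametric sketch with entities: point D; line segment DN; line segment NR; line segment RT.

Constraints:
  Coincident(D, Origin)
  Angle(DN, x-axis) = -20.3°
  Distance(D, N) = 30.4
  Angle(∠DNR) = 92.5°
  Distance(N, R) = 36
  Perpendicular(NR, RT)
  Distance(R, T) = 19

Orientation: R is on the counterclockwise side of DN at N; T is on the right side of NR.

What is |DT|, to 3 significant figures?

61.9

D is at the origin; DN runs at -20.3° with length 30.4, so N = 30.4·(cos -20.3°, sin -20.3°) = (28.5, -10.5). ∠DNR = 92.5°, so NR runs at -20.3° + (180° − 92.5°) = 67.2° from the x-axis; with |NR| = 36.0, R = N + 36.0·(cos 67.2°, sin 67.2°) = (42.5, 22.6). NR is perpendicular to RT; with |RT| = 19.0 on the right of NR, T = R + 19.0·(0.922, -0.388) = (60.0, 15.3). Then |DT| = |T − D| = 61.9.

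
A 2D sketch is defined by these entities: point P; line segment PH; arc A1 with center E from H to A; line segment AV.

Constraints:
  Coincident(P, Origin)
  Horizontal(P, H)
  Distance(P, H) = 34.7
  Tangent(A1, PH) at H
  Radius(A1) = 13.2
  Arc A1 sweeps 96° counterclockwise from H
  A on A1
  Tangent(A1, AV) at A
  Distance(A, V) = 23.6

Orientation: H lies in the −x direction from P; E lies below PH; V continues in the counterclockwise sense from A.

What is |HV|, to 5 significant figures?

39.516

On A1, H sits at bearing 90° from E; a 96° counterclockwise sweep puts A at bearing 186°, so A = E + 13.2·(cos 186°, sin 186°) = (-47.828, -14.580). Tangency of A1 to AV means the radius EA is perpendicular to AV, so AV runs along (−sin 186°, cos 186°); with |AV| = 23.6, V = (-45.361, -38.050). Then |HV| = |V − H| = 39.516.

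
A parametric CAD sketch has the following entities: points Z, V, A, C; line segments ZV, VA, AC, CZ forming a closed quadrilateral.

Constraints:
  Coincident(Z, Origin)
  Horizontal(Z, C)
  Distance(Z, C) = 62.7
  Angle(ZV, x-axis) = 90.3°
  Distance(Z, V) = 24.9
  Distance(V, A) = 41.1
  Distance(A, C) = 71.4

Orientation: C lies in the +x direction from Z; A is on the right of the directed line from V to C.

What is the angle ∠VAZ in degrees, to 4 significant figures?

14.46°

Z is at the origin; ZC is horizontal with |ZC| = 62.7 and C in +x, so C = (62.7, 0). ZV runs at 90.3° with |ZV| = 24.9, so V = (-0.1304, 24.90). A is determined by |VA| = 41.1 and |AC| = 71.4 together: it lies at the intersection of circle(V, 41.1) and circle(C, 71.4). With |VC| = 67.58, the foot of the radical line on VC is 8.574 from V and the perpendicular offset is √(41.1² − 8.574²) = 40.20. Taking the right-of-VC solution: A = (-6.969, -15.63).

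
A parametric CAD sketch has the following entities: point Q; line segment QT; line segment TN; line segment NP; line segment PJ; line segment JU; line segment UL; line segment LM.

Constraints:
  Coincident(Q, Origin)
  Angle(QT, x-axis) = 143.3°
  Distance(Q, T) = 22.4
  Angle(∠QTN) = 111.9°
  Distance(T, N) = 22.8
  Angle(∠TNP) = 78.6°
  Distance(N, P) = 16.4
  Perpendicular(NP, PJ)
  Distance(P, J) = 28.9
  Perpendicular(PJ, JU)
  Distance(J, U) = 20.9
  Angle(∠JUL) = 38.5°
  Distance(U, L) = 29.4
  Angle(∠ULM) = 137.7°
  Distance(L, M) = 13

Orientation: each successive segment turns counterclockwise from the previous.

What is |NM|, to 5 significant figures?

33.501

Q is at the origin; QT runs at 143.3° with length 22.4, so T = (-17.960, 13.387). ∠QTN = 111.9° gives TN at -148.60° from the x-axis; with |TN| = 22.8, N = (-37.421, 1.5078). ∠TNP = 78.6° gives NP at -47.200° from the x-axis; with |NP| = 16.4, P = (-26.278, -10.525). The perpendicularity gives PJ at right angles to NP, so PJ runs at 42.800°; with |PJ| = 28.9, J = (-5.0731, 9.1105). PJ ⟂ JU, so JU runs at 132.80°; with |JU| = 20.9, U = (-19.273, 24.445). ∠JUL = 38.5° gives UL at -85.700° from the x-axis; with |UL| = 29.4, L = (-17.069, -4.8718). ∠ULM = 137.7° gives LM at -43.400° from the x-axis; with |LM| = 13.0, M = (-7.6236, -13.804). Then |NM| = |M − N| = 33.501.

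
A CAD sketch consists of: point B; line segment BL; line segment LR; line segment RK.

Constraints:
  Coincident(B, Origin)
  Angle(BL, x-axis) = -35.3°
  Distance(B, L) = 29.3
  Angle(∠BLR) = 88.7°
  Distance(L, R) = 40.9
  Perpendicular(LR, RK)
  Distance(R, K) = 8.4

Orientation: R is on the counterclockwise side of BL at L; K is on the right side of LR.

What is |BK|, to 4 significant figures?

55.13

∠BLR = 88.7°, so LR runs at -35.3° + (180° − 88.7°) = 56.00° from the x-axis; with |LR| = 40.9, R = L + 40.9·(cos 56.00°, sin 56.00°) = (46.78, 16.98). LR ⟂ RK; with |RK| = 8.4 on the right of LR, K = R + 8.4·(0.8290, -0.5592) = (53.75, 12.28). Then |BK| = |K − B| = 55.13.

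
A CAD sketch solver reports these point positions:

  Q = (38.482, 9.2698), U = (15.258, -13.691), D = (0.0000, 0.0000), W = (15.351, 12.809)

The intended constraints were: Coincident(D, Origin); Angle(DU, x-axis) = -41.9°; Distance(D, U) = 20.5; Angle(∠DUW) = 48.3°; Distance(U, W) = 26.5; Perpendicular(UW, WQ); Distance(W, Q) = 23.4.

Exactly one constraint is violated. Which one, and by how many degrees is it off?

Perpendicular(UW, WQ) — off by 8.50°.

D = (0.00, 0.00) ✓; DU at -41.90° ✓; |DU| = 20.50 ✓; ∠DUW = 48.30° ✓; |UW| = 26.50 ✓; ∠(UW, WQ) = 98.50° ✗; |WQ| = 23.40 ✓.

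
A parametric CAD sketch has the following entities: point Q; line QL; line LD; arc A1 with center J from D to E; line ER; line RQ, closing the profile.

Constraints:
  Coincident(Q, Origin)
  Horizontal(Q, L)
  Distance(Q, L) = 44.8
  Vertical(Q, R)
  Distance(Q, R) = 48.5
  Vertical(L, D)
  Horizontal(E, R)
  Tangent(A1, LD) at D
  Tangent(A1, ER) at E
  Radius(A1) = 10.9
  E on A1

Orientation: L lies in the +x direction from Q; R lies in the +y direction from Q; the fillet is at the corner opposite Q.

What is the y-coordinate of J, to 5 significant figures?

37.600

Q is at the origin; QL is horizontal with |QL| = 44.8 and L on the +x side, so L = (44.800, 0.0000). Q and R share the same x with |QR| = 48.5 and R on the +y side, so R = (0.0000, 48.500). The virtual corner opposite Q is at (44.800, 48.500). Since A1 is tangent to LD there, JD ⟂ LD and A1 meets ER tangentially, so JE is at right angles to ER, with radius 10.9, so the center J sits 10.9 in from both sides at J = (33.900, 37.600). So J.y = 37.600.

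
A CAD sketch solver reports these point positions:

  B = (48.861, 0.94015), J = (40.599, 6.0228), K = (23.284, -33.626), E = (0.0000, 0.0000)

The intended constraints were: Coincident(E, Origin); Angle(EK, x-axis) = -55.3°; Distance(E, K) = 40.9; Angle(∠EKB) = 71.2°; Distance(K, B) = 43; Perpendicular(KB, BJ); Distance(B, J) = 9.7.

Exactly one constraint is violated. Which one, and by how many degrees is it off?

Perpendicular(KB, BJ) — off by 4.90°.

E = (0.00, 0.00) ✓; EK at -55.30° ✓; |EK| = 40.90 ✓; ∠EKB = 71.20° ✓; |KB| = 43.00 ✓; ∠(KB, BJ) = 94.90° ✗; |BJ| = 9.700 ✓.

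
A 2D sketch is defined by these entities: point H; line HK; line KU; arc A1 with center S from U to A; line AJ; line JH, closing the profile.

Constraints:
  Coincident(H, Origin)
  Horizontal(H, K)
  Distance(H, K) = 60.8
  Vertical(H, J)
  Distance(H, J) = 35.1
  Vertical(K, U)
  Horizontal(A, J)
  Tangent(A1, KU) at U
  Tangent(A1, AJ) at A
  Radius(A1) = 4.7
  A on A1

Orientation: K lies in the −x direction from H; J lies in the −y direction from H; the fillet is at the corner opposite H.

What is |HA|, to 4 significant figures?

66.18

The virtual corner opposite H is at (-60.80, -35.10). Tangency of A1 to KU means the radius SU is perpendicular to KU and the tangent condition forces SA to be normal to AJ, with radius 4.7, so the center S sits 4.7 in from both sides at S = (-56.10, -30.40). That places the tangent points at U = (-60.80, -30.40) on KU and A = (-56.10, -35.10) on AJ. Then |HA| = |A − H| = 66.18.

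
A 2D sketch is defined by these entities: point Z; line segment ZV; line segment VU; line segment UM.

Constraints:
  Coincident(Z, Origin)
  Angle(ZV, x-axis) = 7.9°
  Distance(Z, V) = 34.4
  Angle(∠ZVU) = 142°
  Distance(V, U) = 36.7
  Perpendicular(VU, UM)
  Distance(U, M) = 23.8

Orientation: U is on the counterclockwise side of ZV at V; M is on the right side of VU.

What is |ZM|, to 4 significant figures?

78.07

Z is at the origin; ZV runs at 7.9° with length 34.4, so V = 34.4·(cos 7.9°, sin 7.9°) = (34.07, 4.728). ∠ZVU = 142.0°, so VU runs at 7.9° + (180° − 142.0°) = 45.90° from the x-axis; with |VU| = 36.7, U = V + 36.7·(cos 45.90°, sin 45.90°) = (59.61, 31.08). The perpendicularity gives UM at right angles to VU; with |UM| = 23.8 on the right of VU, M = U + 23.8·(0.7181, -0.6959) = (76.70, 14.52). Then |ZM| = |M − Z| = 78.07.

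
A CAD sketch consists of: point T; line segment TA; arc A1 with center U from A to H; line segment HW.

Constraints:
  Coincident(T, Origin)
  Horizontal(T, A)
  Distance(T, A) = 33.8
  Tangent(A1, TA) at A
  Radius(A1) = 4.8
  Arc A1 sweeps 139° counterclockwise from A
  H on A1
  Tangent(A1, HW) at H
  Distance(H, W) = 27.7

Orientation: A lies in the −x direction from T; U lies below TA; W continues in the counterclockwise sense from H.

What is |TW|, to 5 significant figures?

31.060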